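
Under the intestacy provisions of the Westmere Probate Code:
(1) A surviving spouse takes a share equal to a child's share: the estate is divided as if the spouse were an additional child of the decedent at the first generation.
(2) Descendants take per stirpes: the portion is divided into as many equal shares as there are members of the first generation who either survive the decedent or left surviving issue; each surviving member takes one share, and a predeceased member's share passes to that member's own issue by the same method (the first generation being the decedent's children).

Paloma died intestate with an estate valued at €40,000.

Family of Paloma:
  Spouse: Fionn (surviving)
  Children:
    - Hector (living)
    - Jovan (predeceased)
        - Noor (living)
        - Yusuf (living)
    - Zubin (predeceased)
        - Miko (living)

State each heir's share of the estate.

The spouse counts as an additional share at the children's level, so there are 4 primary shares of €10,000. Fionn takes one such share (€10,000).
The children's combined portion (€30,000) is divided into 3 shares of €10,000: Hector takes €10,000; Jovan's €10,000 share passes to Jovan's issue; Zubin's €10,000 share passes to Zubin's issue.
Jovan's share (€10,000) is divided into 2 shares of €5,000: Noor and Yusuf each take €5,000.
Zubin's share (€10,000) passes entirely to Miko.

Fionn: €10,000; Hector: €10,000; Noor: €5,000; Yusuf: €5,000; Miko: €10,000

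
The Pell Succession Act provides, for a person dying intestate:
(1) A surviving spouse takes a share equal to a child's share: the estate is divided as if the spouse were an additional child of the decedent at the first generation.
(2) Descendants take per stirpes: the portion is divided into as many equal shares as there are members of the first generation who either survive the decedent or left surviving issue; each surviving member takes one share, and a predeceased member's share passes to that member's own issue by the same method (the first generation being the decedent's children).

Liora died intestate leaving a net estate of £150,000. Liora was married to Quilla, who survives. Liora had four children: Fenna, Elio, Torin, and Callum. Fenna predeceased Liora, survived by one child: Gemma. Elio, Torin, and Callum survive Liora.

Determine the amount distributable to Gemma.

Gemma receives £30,000.

The spouse counts as an additional share at the children's level, so there are 5 primary shares of £30,000. Quilla takes one such share (£30,000).
The children's combined portion (£120,000) is divided into 4 shares of £30,000: Elio, Torin, and Callum each take £30,000; Fenna's £30,000 share passes to Fenna's issue.
Fenna's share (£30,000) passes entirely to Gemma.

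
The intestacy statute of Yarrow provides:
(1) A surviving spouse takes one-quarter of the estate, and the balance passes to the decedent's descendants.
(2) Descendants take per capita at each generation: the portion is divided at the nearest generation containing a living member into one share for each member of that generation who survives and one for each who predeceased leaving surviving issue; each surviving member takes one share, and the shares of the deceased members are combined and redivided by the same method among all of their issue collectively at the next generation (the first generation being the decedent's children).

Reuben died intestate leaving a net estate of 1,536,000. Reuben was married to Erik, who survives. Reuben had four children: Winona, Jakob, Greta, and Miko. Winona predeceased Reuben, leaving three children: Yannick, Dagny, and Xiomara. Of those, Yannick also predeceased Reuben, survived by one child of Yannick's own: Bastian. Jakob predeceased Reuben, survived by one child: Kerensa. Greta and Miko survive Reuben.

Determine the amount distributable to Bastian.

Erik takes one-quarter of 1,536,000 = 384,000. The remaining 1,152,000 passes to the descendants.
The descendants' portion (1,152,000) is divided at the children's generation into 4 shares of 288,000. Greta and Miko each take 288,000. The 2 shares of the deceased (Winona and Jakob) are combined into a pool of 576,000.
That pool (576,000) is divided at the grandchildren's generation into 4 shares of 144,000. Dagny, Xiomara, and Kerensa each take 144,000. The remaining share for the deceased Yannick (144,000) is carried to the next generation.
That pool (144,000) passes entirely to Bastian, the sole taker at the great-grandchildren's generation.

Bastian receives 144,000.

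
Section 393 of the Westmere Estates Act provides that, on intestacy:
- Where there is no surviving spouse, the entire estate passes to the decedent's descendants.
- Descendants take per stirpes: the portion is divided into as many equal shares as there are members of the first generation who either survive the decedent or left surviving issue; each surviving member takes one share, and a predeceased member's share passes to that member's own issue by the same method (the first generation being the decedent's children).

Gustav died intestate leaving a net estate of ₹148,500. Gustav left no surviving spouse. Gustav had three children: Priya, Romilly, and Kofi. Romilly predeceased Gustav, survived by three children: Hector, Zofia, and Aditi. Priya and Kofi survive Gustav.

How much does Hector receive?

Hector receives ₹16,500.

The entire ₹148,500 passes to the descendants.
That amount (₹148,500) is divided into 3 shares of ₹49,500: Priya and Kofi each take ₹49,500; Romilly's ₹49,500 share passes to Romilly's issue.
Romilly's share (₹49,500) is divided into 3 shares of ₹16,500: Hector, Zofia, and Aditi each take ₹16,500.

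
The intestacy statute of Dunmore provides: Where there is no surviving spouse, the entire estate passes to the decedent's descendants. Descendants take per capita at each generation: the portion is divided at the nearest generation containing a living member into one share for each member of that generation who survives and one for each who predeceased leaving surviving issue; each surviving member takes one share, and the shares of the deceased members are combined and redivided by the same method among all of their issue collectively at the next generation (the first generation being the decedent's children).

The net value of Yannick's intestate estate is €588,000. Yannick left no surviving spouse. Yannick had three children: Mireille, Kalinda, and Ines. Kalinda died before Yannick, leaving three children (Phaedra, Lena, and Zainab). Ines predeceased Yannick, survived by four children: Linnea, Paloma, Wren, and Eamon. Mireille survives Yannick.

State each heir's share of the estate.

Mireille: €196,000; Phaedra: €56,000; Lena: €56,000; Zainab: €56,000; Linnea: €56,000; Paloma: €56,000; Wren: €56,000; Eamon: €56,000

The entire €588,000 passes to the descendants.
That amount (€588,000) is divided at the children's generation into 3 shares of €196,000. Mireille takes €196,000. The 2 shares of the deceased (Kalinda and Ines) are combined into a pool of €392,000.
That pool (€392,000) is divided at the grandchildren's generation equally among Phaedra, Lena, Zainab, Linnea, Paloma, Wren, and Eamon: €56,000 each.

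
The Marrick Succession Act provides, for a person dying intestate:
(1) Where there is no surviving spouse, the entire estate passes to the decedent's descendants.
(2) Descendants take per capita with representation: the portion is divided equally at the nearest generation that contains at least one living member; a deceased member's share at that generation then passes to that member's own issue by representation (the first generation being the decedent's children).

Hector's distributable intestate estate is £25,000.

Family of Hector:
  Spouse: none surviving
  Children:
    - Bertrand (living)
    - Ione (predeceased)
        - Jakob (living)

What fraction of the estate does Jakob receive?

Jakob receives 1/2 of the estate.

The entire £25,000 passes to the descendants.
That amount (£25,000) is divided into 2 shares of £12,500: Bertrand takes £12,500; Ione's £12,500 share passes to Ione's issue.
Ione's share (£12,500) passes entirely to Jakob.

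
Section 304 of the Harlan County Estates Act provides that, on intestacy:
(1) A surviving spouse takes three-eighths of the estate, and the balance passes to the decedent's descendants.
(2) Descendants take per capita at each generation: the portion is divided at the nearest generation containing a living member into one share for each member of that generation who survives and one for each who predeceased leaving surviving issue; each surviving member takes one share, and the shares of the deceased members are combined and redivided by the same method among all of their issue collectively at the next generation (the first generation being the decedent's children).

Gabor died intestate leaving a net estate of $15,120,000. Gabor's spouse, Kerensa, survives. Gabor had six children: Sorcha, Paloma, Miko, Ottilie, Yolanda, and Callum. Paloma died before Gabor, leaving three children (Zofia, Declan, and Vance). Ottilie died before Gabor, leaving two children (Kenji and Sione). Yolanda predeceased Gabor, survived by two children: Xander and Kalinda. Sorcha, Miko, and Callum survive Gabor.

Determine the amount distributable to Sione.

Sione receives $675,000.

Kerensa takes three-eighths of $15,120,000 = $5,670,000. The remaining $9,450,000 passes to the descendants.
The descendants' portion ($9,450,000) is divided at the children's generation into 6 shares of $1,575,000. Sorcha, Miko, and Callum each take $1,575,000. The 3 shares of the deceased (Paloma, Ottilie, and Yolanda) are combined into a pool of $4,725,000.
That pool ($4,725,000) is divided at the grandchildren's generation equally among Zofia, Declan, Vance, Kenji, Sione, Xander, and Kalinda: $675,000 each.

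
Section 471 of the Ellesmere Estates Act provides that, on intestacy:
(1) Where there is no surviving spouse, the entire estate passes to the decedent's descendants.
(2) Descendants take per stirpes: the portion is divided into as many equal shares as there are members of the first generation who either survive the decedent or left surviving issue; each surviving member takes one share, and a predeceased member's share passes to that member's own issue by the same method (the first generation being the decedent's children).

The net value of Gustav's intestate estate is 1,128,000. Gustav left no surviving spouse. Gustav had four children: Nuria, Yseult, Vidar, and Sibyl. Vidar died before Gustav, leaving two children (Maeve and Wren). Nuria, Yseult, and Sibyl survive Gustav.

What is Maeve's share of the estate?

The entire 1,128,000 passes to the descendants.
That amount (1,128,000) is divided into 4 shares of 282,000: Nuria, Yseult, and Sibyl each take 282,000; Vidar's 282,000 share passes to Vidar's issue.
Vidar's share (282,000) is divided into 2 shares of 141,000: Maeve and Wren each take 141,000.

Maeve receives 141,000.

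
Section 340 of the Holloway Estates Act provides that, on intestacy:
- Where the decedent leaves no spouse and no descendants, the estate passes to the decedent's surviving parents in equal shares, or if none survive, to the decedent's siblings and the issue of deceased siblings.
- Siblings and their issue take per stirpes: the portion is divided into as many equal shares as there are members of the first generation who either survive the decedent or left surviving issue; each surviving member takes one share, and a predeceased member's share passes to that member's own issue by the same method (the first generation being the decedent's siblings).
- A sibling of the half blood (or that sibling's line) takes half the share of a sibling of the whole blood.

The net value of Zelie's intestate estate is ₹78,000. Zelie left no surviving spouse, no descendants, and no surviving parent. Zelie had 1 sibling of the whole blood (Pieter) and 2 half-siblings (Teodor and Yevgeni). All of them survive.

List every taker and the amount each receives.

Pieter: ₹39,000; Teodor: ₹19,500; Yevgeni: ₹19,500

The entire ₹78,000 passes to the siblings and their issue.
Counting each half-blood sibling's line as half a unit, there are 2 units in ₹78,000, so one unit is ₹39,000. Whole-blood lines (Pieter) take ₹39,000 each; half-blood lines (Teodor and Yevgeni) take ₹19,500 each.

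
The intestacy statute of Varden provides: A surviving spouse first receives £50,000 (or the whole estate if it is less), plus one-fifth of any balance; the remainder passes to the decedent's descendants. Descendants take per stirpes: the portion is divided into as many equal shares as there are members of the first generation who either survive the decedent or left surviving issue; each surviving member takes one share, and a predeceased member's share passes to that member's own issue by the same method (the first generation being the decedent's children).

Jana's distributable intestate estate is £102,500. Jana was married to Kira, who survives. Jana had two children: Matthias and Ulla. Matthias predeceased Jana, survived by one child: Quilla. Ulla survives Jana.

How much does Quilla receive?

Kira first takes £50,000, leaving a balance of £52,500. Kira then takes one-fifth of the balance (£10,500), for a total of £60,500. The remaining £42,000 passes to the descendants.
The descendants' portion (£42,000) is divided into 2 shares of £21,000: Ulla takes £21,000; Matthias's £21,000 share passes to Matthias's issue.
Matthias's share (£21,000) passes entirely to Quilla.

Quilla receives £21,000.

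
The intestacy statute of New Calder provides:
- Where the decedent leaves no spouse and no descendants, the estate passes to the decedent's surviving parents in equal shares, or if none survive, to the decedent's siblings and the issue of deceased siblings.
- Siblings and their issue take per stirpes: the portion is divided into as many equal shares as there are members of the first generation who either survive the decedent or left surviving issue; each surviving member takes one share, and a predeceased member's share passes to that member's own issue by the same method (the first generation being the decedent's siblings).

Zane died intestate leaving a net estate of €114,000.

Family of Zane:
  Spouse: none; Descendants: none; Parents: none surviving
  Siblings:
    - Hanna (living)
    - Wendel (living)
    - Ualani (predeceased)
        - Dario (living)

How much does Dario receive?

Dario receives €38,000.

The entire €114,000 passes to the siblings and their issue.
That amount (€114,000) is divided into 3 shares of €38,000: Hanna and Wendel each take €38,000; Ualani's €38,000 share passes to Ualani's issue.
Ualani's share (€38,000) passes entirely to Dario.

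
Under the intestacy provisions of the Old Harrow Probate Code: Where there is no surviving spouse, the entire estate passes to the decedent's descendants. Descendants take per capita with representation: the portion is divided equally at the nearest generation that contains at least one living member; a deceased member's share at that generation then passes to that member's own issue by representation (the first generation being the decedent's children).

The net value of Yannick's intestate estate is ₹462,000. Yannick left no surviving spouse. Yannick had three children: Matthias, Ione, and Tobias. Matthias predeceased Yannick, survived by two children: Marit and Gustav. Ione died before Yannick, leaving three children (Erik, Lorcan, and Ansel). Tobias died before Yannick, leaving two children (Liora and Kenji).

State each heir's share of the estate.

The entire ₹462,000 passes to the descendants.
No child survives, so the initial division is made at the grandchildren's generation.
That amount (₹462,000) is divided into 7 shares of ₹66,000: Marit, Gustav, Erik, Lorcan, Ansel, Liora, and Kenji each take ₹66,000.

Marit: ₹66,000; Gustav: ₹66,000; Erik: ₹66,000; Lorcan: ₹66,000; Ansel: ₹66,000; Liora: ₹66,000; Kenji: ₹66,000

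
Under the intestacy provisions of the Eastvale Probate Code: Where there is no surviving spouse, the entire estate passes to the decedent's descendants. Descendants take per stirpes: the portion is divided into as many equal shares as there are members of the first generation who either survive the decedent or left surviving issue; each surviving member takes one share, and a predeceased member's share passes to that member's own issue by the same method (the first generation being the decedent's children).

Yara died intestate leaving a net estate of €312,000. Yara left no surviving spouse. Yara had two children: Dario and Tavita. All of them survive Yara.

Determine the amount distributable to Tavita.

The entire €312,000 passes to the descendants.
That amount (€312,000) is divided into 2 shares of €156,000: Dario and Tavita each take €156,000.

Tavita receives €156,000.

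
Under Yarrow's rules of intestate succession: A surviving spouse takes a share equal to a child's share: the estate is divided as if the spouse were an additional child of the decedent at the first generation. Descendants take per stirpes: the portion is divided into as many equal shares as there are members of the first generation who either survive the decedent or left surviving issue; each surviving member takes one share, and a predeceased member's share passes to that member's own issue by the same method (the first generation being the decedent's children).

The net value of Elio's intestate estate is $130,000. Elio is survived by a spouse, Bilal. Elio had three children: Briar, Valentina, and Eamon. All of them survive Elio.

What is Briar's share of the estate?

The spouse counts as an additional share at the children's level, so there are 4 primary shares of $32,500. Bilal takes one such share ($32,500).
The children's combined portion ($97,500) is divided into 3 shares of $32,500: Briar, Valentina, and Eamon each take $32,500.

Briar receives $32,500.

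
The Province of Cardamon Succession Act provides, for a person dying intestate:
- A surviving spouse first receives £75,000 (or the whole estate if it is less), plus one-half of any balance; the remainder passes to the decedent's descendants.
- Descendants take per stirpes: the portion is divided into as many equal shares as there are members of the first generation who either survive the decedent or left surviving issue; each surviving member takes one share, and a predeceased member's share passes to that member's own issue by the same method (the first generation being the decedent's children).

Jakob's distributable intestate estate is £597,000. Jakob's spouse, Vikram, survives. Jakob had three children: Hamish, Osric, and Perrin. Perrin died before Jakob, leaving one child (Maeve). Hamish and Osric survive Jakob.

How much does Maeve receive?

Vikram first takes £75,000, leaving a balance of £522,000. Vikram then takes one-half of the balance (£261,000), for a total of £336,000. The remaining £261,000 passes to the descendants.
The descendants' portion (£261,000) is divided into 3 shares of £87,000: Hamish and Osric each take £87,000; Perrin's £87,000 share passes to Perrin's issue.
Perrin's share (£87,000) passes entirely to Maeve.

Maeve receives £87,000.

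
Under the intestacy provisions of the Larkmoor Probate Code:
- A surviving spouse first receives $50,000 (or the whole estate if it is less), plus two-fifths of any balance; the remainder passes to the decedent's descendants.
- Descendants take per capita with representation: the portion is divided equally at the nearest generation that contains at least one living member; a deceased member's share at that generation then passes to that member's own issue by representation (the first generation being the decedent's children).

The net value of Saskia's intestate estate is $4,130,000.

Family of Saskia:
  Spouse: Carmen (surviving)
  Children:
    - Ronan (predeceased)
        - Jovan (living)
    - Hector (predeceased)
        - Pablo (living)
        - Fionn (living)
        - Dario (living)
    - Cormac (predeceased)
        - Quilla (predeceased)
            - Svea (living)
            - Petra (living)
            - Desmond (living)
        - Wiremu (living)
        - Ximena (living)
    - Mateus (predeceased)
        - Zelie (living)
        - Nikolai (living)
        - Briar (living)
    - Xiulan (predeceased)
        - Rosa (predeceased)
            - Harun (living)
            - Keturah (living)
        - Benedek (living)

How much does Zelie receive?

Carmen first takes $50,000, leaving a balance of $4,080,000. Carmen then takes two-fifths of the balance ($1,632,000), for a total of $1,682,000. The remaining $2,448,000 passes to the descendants.
No child survives, so the initial division is made at the grandchildren's generation.
The descendants' portion ($2,448,000) is divided into 12 shares of $204,000: Jovan, Pablo, Fionn, Dario, Wiremu, Ximena, Zelie, Nikolai, Briar, and Benedek each take $204,000; Quilla's $204,000 share passes to Quilla's issue; Rosa's $204,000 share passes to Rosa's issue.
Quilla's share ($204,000) is divided into 3 shares of $68,000: Svea, Petra, and Desmond each take $68,000.
Rosa's share ($204,000) is divided into 2 shares of $102,000: Harun and Keturah each take $102,000.

Zelie receives $204,000.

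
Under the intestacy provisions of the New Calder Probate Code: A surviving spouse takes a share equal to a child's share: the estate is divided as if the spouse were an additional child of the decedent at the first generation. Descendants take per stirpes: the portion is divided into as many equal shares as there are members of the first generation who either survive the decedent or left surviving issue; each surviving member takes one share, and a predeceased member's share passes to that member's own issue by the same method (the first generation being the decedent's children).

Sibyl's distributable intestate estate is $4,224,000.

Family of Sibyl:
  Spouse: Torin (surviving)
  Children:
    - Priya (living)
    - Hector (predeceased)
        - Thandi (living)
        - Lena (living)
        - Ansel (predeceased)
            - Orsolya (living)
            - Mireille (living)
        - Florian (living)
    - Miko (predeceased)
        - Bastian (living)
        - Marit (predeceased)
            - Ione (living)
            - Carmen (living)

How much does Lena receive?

Lena receives $264,000.

The spouse counts as an additional share at the children's level, so there are 4 primary shares of $1,056,000. Torin takes one such share ($1,056,000).
The children's combined portion ($3,168,000) is divided into 3 shares of $1,056,000: Priya takes $1,056,000; Hector's $1,056,000 share passes to Hector's issue; Miko's $1,056,000 share passes to Miko's issue.
Hector's share ($1,056,000) is divided into 4 shares of $264,000: Thandi, Lena, and Florian each take $264,000; Ansel's $264,000 share passes to Ansel's issue.
Ansel's share ($264,000) is divided into 2 shares of $132,000: Orsolya and Mireille each take $132,000.
Miko's share ($1,056,000) is divided into 2 shares of $528,000: Bastian takes $528,000; Marit's $528,000 share passes to Marit's issue.
Marit's share ($528,000) is divided into 2 shares of $264,000: Ione and Carmen each take $264,000.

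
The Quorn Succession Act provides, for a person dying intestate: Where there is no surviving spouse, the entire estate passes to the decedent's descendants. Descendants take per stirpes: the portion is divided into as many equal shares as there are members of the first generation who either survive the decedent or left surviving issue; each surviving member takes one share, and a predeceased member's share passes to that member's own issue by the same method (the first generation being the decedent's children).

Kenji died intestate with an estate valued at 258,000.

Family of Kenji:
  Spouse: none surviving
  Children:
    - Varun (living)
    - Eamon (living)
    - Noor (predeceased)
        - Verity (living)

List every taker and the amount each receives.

Varun: 86,000; Eamon: 86,000; Verity: 86,000

The entire 258,000 passes to the descendants.
That amount (258,000) is divided into 3 shares of 86,000: Varun and Eamon each take 86,000; Noor's 86,000 share passes to Noor's issue.
Noor's share (86,000) passes entirely to Verity.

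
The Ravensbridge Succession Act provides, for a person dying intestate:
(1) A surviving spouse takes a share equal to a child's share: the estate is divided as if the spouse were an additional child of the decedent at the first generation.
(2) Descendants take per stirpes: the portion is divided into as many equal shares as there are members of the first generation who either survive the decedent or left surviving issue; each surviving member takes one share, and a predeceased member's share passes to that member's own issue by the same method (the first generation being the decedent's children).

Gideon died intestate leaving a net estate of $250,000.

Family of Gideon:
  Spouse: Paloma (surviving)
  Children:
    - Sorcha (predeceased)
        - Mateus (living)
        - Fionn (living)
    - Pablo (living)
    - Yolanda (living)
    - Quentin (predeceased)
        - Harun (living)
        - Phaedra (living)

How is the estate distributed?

Paloma: $50,000; Mateus: $25,000; Fionn: $25,000; Pablo: $50,000; Yolanda: $50,000; Harun: $25,000; Phaedra: $25,000

The spouse counts as an additional share at the children's level, so there are 5 primary shares of $50,000. Paloma takes one such share ($50,000).
The children's combined portion ($200,000) is divided into 4 shares of $50,000: Pablo and Yolanda each take $50,000; Sorcha's $50,000 share passes to Sorcha's issue; Quentin's $50,000 share passes to Quentin's issue.
Sorcha's share ($50,000) is divided into 2 shares of $25,000: Mateus and Fionn each take $25,000.
Quentin's share ($50,000) is divided into 2 shares of $25,000: Harun and Phaedra each take $25,000.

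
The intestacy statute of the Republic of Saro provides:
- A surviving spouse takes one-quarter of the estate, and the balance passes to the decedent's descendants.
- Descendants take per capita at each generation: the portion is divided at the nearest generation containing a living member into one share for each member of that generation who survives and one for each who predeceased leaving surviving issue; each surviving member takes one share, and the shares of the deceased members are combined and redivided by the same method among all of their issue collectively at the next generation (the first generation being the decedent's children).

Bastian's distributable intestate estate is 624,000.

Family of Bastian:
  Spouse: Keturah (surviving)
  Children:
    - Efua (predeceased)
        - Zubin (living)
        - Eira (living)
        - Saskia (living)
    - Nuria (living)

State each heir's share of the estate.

Keturah takes one-quarter of 624,000 = 156,000. The remaining 468,000 passes to the descendants.
The descendants' portion (468,000) is divided at the children's generation into 2 shares of 234,000. Nuria takes 234,000. The remaining share for the deceased Efua (234,000) is carried to the next generation.
That pool (234,000) is divided at the grandchildren's generation equally among Zubin, Eira, and Saskia: 78,000 each.

Keturah: 156,000; Zubin: 78,000; Eira: 78,000; Saskia: 78,000; Nuria: 234,000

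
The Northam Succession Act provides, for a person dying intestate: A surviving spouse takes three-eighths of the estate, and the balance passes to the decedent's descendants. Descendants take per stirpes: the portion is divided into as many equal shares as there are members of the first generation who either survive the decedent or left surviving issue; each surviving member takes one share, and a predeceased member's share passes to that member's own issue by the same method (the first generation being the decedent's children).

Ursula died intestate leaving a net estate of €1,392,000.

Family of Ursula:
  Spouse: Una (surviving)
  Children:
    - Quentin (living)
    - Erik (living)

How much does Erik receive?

Erik receives €435,000.

Una takes three-eighths of €1,392,000 = €522,000. The remaining €870,000 passes to the descendants.
The descendants' portion (€870,000) is divided into 2 shares of €435,000: Quentin and Erik each take €435,000.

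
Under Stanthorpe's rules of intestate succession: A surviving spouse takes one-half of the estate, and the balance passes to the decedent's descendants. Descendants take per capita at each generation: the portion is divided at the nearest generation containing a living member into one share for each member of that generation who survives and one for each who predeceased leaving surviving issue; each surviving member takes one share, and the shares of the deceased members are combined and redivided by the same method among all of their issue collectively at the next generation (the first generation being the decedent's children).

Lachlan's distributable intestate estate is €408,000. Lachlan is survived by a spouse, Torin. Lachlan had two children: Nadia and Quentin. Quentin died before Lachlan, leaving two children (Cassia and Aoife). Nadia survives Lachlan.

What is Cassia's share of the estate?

Cassia receives €51,000.

Torin takes one-half of €408,000 = €204,000. The remaining €204,000 passes to the descendants.
The descendants' portion (€204,000) is divided at the children's generation into 2 shares of €102,000. Nadia takes €102,000. The remaining share for the deceased Quentin (€102,000) is carried to the next generation.
That pool (€102,000) is divided at the grandchildren's generation equally among Cassia and Aoife: €51,000 each.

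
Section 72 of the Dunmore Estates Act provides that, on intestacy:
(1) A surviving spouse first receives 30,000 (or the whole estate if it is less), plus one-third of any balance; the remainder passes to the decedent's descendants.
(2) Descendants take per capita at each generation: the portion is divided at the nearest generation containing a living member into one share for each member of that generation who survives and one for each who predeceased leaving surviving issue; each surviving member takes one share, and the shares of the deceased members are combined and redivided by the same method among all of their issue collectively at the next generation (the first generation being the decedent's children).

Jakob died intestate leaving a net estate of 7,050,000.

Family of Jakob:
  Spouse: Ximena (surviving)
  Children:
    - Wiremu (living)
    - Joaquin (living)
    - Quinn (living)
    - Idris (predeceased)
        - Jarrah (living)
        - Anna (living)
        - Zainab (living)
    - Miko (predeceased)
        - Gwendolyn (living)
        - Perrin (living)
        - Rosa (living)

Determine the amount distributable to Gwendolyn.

Gwendolyn receives 312,000.

Ximena first takes 30,000, leaving a balance of 7,020,000. Ximena then takes one-third of the balance (2,340,000), for a total of 2,370,000. The remaining 4,680,000 passes to the descendants.
The descendants' portion (4,680,000) is divided at the children's generation into 5 shares of 936,000. Wiremu, Joaquin, and Quinn each take 936,000. The 2 shares of the deceased (Idris and Miko) are combined into a pool of 1,872,000.
That pool (1,872,000) is divided at the grandchildren's generation equally among Jarrah, Anna, Zainab, Gwendolyn, Perrin, and Rosa: 312,000 each.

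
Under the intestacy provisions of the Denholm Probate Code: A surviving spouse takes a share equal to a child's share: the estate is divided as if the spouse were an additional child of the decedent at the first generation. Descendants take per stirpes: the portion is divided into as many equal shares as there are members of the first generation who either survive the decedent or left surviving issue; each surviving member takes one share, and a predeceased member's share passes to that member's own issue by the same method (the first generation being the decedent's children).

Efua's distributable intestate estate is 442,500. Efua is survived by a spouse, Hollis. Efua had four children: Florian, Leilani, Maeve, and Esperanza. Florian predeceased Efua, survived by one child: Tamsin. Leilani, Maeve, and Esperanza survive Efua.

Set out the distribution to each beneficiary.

Hollis: 88,500; Tamsin: 88,500; Leilani: 88,500; Maeve: 88,500; Esperanza: 88,500

The spouse counts as an additional share at the children's level, so there are 5 primary shares of 88,500. Hollis takes one such share (88,500).
The children's combined portion (354,000) is divided into 4 shares of 88,500: Leilani, Maeve, and Esperanza each take 88,500; Florian's 88,500 share passes to Florian's issue.
Florian's share (88,500) passes entirely to Tamsin.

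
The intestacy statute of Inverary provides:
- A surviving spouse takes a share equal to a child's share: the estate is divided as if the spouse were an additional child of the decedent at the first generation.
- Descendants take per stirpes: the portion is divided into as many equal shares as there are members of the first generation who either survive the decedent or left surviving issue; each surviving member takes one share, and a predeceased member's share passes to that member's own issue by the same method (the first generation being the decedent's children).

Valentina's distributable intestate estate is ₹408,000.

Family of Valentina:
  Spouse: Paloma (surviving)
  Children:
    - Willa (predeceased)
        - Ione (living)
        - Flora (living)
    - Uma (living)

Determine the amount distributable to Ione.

Ione receives ₹68,000.

The spouse counts as an additional share at the children's level, so there are 3 primary shares of ₹136,000. Paloma takes one such share (₹136,000).
The children's combined portion (₹272,000) is divided into 2 shares of ₹136,000: Uma takes ₹136,000; Willa's ₹136,000 share passes to Willa's issue.
Willa's share (₹136,000) is divided into 2 shares of ₹68,000: Ione and Flora each take ₹68,000.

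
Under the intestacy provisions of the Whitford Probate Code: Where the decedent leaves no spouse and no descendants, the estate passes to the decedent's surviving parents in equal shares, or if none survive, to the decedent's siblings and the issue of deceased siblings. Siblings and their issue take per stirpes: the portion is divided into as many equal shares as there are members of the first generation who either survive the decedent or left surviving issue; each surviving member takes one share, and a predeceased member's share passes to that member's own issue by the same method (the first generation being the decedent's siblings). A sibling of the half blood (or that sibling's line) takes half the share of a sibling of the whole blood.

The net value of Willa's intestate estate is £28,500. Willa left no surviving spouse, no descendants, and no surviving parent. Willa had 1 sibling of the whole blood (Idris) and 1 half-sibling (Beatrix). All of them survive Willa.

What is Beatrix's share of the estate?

The entire £28,500 passes to the siblings and their issue.
Counting each half-blood sibling's line as half a unit, there are 3/2 units in £28,500, so one unit is £19,000. Whole-blood lines (Idris) take £19,000 each; half-blood lines (Beatrix) take £9,500 each.

Beatrix receives £9,500.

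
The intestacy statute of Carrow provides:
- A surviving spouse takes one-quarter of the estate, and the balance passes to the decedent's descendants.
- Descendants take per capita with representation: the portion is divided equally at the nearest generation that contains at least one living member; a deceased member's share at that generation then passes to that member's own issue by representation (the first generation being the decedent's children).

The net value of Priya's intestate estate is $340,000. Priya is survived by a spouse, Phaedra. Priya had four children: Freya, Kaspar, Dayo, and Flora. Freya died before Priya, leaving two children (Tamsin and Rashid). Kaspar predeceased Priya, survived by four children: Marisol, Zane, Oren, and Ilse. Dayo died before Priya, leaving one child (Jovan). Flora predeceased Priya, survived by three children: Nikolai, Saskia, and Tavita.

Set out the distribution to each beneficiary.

Phaedra: $85,000; Tamsin: $25,500; Rashid: $25,500; Marisol: $25,500; Zane: $25,500; Oren: $25,500; Ilse: $25,500; Jovan: $25,500; Nikolai: $25,500; Saskia: $25,500; Tavita: $25,500

Phaedra takes one-quarter of $340,000 = $85,000. The remaining $255,000 passes to the descendants.
No child survives, so the initial division is made at the grandchildren's generation.
The descendants' portion ($255,000) is divided into 10 shares of $25,500: Tamsin, Rashid, Marisol, Zane, Oren, Ilse, Jovan, Nikolai, Saskia, and Tavita each take $25,500.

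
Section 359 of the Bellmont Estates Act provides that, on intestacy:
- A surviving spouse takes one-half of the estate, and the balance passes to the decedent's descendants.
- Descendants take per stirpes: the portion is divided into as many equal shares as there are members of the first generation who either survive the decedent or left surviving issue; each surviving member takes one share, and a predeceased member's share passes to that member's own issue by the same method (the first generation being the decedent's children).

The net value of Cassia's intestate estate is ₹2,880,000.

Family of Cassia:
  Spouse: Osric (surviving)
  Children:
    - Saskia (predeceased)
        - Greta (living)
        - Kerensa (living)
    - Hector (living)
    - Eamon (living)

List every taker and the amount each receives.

Osric takes one-half of ₹2,880,000 = ₹1,440,000. The remaining ₹1,440,000 passes to the descendants.
The descendants' portion (₹1,440,000) is divided into 3 shares of ₹480,000: Hector and Eamon each take ₹480,000; Saskia's ₹480,000 share passes to Saskia's issue.
Saskia's share (₹480,000) is divided into 2 shares of ₹240,000: Greta and Kerensa each take ₹240,000.

Osric: ₹1,440,000; Greta: ₹240,000; Kerensa: ₹240,000; Hector: ₹480,000; Eamon: ₹480,000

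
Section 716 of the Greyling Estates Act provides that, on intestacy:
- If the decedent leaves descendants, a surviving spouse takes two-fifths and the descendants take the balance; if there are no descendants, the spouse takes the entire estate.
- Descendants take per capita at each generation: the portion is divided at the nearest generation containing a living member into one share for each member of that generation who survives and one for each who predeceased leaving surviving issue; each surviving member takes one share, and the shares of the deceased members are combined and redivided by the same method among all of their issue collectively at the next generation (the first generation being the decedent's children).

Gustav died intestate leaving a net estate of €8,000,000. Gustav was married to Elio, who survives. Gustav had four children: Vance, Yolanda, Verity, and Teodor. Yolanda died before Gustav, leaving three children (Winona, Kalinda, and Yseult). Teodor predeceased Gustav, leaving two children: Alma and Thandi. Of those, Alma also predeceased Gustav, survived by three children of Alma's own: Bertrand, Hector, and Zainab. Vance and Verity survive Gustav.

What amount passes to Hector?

Hector receives €160,000.

Elio takes two-fifths of €8,000,000 = €3,200,000. The remaining €4,800,000 passes to the descendants.
The descendants' portion (€4,800,000) is divided at the children's generation into 4 shares of €1,200,000. Vance and Verity each take €1,200,000. The 2 shares of the deceased (Yolanda and Teodor) are combined into a pool of €2,400,000.
That pool (€2,400,000) is divided at the grandchildren's generation into 5 shares of €480,000. Winona, Kalinda, Yseult, and Thandi each take €480,000. The remaining share for the deceased Alma (€480,000) is carried to the next generation.
That pool (€480,000) is divided at the great-grandchildren's generation equally among Bertrand, Hector, and Zainab: €160,000 each.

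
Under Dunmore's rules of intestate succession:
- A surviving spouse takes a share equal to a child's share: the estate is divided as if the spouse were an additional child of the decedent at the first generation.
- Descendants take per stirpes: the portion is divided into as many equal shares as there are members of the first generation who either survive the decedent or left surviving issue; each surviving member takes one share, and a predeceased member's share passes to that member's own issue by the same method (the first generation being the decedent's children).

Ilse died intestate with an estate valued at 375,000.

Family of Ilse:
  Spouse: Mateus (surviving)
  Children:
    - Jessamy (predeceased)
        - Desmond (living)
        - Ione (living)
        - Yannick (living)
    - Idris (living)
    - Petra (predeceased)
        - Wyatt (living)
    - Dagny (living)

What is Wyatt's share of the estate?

The spouse counts as an additional share at the children's level, so there are 5 primary shares of 75,000. Mateus takes one such share (75,000).
The children's combined portion (300,000) is divided into 4 shares of 75,000: Idris and Dagny each take 75,000; Jessamy's 75,000 share passes to Jessamy's issue; Petra's 75,000 share passes to Petra's issue.
Jessamy's share (75,000) is divided into 3 shares of 25,000: Desmond, Ione, and Yannick each take 25,000.
Petra's share (75,000) passes entirely to Wyatt.

Wyatt receives 75,000.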